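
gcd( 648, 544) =8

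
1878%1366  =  512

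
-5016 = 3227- 8243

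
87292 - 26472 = 60820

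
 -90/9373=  - 90/9373 = -  0.01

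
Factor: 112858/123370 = 5^(- 1 )*13^(-2 )*773^1 = 773/845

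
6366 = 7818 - 1452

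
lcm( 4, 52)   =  52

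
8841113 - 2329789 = 6511324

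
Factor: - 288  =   -2^5*3^2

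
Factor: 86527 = 7^1*47^1 * 263^1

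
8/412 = 2/103 = 0.02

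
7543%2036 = 1435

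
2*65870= 131740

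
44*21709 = 955196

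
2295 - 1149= 1146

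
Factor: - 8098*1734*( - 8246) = 115789771272 = 2^3 * 3^1 * 7^1 * 17^2*19^1 * 31^1*4049^1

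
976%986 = 976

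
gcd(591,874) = 1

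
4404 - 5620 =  - 1216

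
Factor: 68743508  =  2^2 *17185877^1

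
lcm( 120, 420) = 840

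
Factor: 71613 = 3^2*73^1*109^1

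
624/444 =1 + 15/37 =1.41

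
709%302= 105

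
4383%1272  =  567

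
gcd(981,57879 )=981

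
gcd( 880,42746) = 22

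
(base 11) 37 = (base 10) 40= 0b101000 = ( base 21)1J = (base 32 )18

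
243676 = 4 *60919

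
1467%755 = 712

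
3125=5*625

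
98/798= 7/57 = 0.12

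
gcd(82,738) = 82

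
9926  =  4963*2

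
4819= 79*61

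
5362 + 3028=8390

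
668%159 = 32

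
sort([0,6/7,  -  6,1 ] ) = [  -  6 , 0,6/7 , 1 ]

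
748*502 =375496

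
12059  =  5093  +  6966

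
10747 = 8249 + 2498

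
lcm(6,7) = 42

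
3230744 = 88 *36713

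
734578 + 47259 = 781837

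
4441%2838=1603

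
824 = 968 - 144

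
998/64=499/32=15.59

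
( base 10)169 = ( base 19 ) 8H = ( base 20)89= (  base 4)2221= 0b10101001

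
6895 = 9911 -3016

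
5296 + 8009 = 13305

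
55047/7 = 55047/7 = 7863.86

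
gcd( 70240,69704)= 8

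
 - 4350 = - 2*2175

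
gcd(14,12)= 2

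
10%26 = 10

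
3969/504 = 63/8 =7.88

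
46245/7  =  46245/7 = 6606.43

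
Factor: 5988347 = 5988347^1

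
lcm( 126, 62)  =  3906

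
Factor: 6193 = 11^1*563^1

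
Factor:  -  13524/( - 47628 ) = 23/81 = 3^( - 4)*23^1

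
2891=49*59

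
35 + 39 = 74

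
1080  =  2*540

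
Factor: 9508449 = 3^1*3169483^1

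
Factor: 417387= 3^1*373^2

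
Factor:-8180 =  - 2^2 * 5^1*409^1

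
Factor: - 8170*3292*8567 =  -230414947880 = -2^3*5^1 * 13^1*19^1*43^1* 659^1*823^1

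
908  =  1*908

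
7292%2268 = 488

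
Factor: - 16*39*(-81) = 2^4*3^5* 13^1 = 50544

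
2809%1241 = 327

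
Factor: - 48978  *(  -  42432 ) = 2^7 *3^4*13^1*17^1*907^1 = 2078234496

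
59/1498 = 59/1498 = 0.04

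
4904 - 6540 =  - 1636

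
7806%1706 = 982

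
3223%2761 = 462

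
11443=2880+8563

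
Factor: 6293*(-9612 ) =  - 60488316 = - 2^2 * 3^3*7^1*29^1 *31^1*89^1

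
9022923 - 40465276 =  - 31442353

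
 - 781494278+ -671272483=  - 1452766761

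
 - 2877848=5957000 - 8834848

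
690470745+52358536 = 742829281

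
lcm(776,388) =776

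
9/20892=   3/6964 = 0.00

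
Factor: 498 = 2^1*3^1*83^1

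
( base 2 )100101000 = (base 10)296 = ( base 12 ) 208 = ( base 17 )107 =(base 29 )A6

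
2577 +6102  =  8679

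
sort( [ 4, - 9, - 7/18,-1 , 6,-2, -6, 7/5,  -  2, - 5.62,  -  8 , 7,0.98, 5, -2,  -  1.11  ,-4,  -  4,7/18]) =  [-9,  -  8,-6  , - 5.62, - 4,- 4,-2, - 2, - 2, - 1.11, - 1,-7/18,  7/18, 0.98,7/5, 4,5, 6, 7]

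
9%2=1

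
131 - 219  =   - 88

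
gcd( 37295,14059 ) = 1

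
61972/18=30986/9 = 3442.89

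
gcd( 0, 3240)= 3240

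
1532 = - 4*(  -  383) 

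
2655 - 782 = 1873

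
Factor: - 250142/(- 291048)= 2^(-2)*3^(-1 )*67^( - 1 )*691^1 = 691/804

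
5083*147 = 747201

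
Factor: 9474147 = 3^2 * 43^1*24481^1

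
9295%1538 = 67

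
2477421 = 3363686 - 886265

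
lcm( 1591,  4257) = 157509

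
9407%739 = 539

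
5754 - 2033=3721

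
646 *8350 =5394100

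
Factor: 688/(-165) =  - 2^4*3^(-1)*5^( - 1)*11^(-1)*43^1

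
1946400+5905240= 7851640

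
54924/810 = 67  +  109/135 = 67.81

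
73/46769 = 73/46769=   0.00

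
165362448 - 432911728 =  - 267549280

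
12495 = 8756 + 3739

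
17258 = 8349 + 8909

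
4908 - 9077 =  - 4169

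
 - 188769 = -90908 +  - 97861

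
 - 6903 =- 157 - 6746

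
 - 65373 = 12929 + -78302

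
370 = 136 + 234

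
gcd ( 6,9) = 3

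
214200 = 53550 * 4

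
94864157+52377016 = 147241173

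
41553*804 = 33408612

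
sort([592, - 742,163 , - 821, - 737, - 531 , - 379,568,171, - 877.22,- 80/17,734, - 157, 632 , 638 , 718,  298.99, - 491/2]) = [ - 877.22,-821, - 742 , - 737, - 531, - 379, - 491/2,- 157 , - 80/17,163 , 171,298.99,568,592,  632, 638 , 718, 734]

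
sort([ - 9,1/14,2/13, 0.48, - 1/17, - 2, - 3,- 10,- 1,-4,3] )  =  [-10,-9, - 4,-3, - 2, - 1, - 1/17,  1/14,2/13,0.48, 3 ]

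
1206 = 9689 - 8483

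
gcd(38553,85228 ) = 1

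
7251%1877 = 1620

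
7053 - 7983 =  - 930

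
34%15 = 4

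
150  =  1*150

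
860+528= 1388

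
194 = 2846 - 2652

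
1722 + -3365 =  - 1643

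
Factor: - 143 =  - 11^1*13^1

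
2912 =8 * 364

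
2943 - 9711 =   -  6768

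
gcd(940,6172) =4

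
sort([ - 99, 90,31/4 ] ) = [ - 99,31/4,90]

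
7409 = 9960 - 2551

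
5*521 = 2605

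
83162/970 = 85+356/485 = 85.73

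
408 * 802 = 327216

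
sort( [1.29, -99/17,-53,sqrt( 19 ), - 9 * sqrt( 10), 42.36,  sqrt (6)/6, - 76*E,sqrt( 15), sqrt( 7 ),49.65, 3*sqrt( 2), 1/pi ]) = [  -  76*E,-53, - 9*sqrt(10 ), - 99/17, 1/pi,sqrt(6)/6, 1.29,  sqrt( 7), sqrt ( 15),  3*sqrt( 2 ),sqrt(19),42.36,49.65] 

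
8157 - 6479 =1678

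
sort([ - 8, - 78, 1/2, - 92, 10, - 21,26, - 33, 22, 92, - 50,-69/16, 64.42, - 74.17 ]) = [ - 92, - 78, - 74.17, - 50,  -  33 , - 21, - 8, - 69/16, 1/2,10 , 22,  26,64.42, 92]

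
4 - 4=0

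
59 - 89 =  -30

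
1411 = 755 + 656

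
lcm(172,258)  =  516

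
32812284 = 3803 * 8628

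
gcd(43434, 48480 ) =6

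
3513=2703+810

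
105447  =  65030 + 40417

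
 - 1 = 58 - 59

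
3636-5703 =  - 2067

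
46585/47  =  991 + 8/47 = 991.17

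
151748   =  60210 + 91538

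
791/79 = 791/79 = 10.01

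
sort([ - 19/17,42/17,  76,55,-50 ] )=[ - 50, - 19/17, 42/17,  55,76] 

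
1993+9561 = 11554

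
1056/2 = 528 = 528.00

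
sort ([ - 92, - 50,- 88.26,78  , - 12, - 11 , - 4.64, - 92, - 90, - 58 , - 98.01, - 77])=[ - 98.01, - 92 , - 92, - 90, - 88.26, - 77, - 58, - 50 , - 12, - 11, - 4.64, 78]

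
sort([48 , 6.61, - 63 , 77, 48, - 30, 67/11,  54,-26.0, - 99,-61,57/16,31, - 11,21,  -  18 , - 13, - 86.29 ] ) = [ - 99, - 86.29, - 63, -61, - 30, - 26.0, - 18,- 13, - 11, 57/16, 67/11, 6.61,21,31, 48, 48, 54, 77]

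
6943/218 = 6943/218 = 31.85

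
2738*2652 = 7261176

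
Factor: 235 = 5^1*47^1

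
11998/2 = 5999 = 5999.00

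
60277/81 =60277/81  =  744.16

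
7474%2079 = 1237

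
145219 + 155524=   300743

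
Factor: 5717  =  5717^1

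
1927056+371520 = 2298576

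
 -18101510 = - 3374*5365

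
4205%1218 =551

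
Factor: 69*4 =276 = 2^2*3^1*23^1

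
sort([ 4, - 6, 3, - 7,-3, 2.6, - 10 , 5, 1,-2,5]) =[  -  10, - 7 , - 6, - 3,- 2, 1 , 2.6, 3, 4,5,5] 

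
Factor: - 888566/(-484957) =2^1*7^2*11^( - 1)*9067^1*44087^( - 1 )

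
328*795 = 260760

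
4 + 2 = 6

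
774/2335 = 774/2335 = 0.33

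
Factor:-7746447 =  - 3^1*2582149^1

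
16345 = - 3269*(-5)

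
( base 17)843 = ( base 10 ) 2383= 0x94f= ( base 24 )437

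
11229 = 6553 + 4676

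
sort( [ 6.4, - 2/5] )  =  [ - 2/5 , 6.4 ] 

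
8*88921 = 711368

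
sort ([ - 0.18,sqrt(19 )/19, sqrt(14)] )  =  [  -  0.18,sqrt( 19)/19,sqrt(14 ) ]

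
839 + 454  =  1293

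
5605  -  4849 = 756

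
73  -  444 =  - 371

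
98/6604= 49/3302  =  0.01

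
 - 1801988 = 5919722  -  7721710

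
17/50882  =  17/50882  =  0.00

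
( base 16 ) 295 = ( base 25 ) 11B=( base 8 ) 1225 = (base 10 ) 661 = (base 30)M1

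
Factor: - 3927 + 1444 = -2483 = - 13^1*191^1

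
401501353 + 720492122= 1121993475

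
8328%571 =334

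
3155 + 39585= 42740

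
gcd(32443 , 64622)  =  1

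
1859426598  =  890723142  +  968703456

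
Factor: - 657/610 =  - 2^ (-1 ) * 3^2*5^( - 1) * 61^( - 1)*73^1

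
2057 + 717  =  2774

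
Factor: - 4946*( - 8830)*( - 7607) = -332221880260 = -  2^2*5^1 *883^1*2473^1  *  7607^1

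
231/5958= 77/1986  =  0.04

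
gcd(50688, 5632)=5632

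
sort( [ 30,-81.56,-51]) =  [ - 81.56 , - 51, 30 ]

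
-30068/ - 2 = 15034/1   =  15034.00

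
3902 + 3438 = 7340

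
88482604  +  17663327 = 106145931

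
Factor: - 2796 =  - 2^2*3^1*233^1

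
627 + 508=1135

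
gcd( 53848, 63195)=1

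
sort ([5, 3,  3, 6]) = [ 3, 3, 5, 6] 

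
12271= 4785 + 7486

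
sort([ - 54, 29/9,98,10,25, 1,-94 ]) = [ - 94, - 54, 1,29/9, 10,25,98] 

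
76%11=10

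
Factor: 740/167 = 2^2*5^1*  37^1*167^( - 1 ) 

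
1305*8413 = 10978965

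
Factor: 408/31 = 2^3*3^1 * 17^1 * 31^( - 1)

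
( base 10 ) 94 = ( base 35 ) 2o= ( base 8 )136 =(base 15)64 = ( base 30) 34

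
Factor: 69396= 2^2 *3^1*5783^1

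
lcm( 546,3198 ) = 22386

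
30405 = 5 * 6081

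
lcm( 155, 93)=465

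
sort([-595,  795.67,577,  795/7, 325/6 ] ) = [ - 595,325/6,795/7, 577,795.67 ]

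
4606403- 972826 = 3633577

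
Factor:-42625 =-5^3*11^1*31^1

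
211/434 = 211/434 = 0.49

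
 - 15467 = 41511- 56978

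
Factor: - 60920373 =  - 3^1*53^1*383147^1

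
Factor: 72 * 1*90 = 6480= 2^4*3^4 * 5^1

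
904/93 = 904/93 = 9.72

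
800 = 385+415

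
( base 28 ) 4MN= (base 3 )12011211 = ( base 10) 3775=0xebf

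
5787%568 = 107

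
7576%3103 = 1370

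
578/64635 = 578/64635 = 0.01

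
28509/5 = 28509/5 = 5701.80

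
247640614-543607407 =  - 295966793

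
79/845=79/845 = 0.09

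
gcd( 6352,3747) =1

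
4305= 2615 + 1690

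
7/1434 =7/1434 = 0.00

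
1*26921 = 26921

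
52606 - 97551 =  -  44945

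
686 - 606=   80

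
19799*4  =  79196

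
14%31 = 14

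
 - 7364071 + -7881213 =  -15245284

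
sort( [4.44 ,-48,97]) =[  -  48,4.44,  97] 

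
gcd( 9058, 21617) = 1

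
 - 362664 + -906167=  - 1268831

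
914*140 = 127960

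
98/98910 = 7/7065 = 0.00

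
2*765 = 1530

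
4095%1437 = 1221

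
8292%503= 244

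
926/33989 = 926/33989 = 0.03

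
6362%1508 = 330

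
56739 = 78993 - 22254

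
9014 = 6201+2813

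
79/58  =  79/58=1.36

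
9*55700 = 501300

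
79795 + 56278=136073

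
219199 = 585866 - 366667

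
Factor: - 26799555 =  - 3^1*5^1 * 1786637^1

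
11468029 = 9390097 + 2077932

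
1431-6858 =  - 5427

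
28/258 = 14/129 = 0.11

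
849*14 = 11886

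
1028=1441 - 413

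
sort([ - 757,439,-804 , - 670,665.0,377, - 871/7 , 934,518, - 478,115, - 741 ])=[ - 804, - 757, - 741, - 670, - 478, - 871/7,115 , 377,439,518, 665.0, 934]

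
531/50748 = 177/16916 = 0.01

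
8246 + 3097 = 11343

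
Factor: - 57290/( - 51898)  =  85/77 = 5^1*7^( - 1)*11^( - 1 )*17^1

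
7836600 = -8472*( - 925 )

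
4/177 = 4/177 = 0.02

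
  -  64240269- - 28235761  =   - 36004508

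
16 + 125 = 141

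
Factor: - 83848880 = - 2^4*5^1*857^1*1223^1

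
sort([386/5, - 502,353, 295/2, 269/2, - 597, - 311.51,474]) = [ - 597, - 502, - 311.51,386/5, 269/2,295/2, 353,474 ]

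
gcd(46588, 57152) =76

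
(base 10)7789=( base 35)6CJ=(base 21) HDJ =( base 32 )7JD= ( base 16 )1E6D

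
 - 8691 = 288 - 8979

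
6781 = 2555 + 4226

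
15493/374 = 41+159/374 = 41.43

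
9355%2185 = 615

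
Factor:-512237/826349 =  -11^1*46567^1*826349^(-1 ) 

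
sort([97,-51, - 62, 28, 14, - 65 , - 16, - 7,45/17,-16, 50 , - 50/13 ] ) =[ - 65 , - 62,-51, - 16,-16 , - 7,  -  50/13,45/17, 14,28, 50,97]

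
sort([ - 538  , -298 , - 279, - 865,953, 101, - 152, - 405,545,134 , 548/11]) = [ - 865,-538, - 405,-298,-279, - 152,548/11, 101, 134, 545,953]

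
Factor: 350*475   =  166250 = 2^1 * 5^4*7^1*19^1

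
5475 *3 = 16425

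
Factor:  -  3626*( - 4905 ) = 17785530= 2^1*3^2*5^1*7^2*37^1*109^1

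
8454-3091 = 5363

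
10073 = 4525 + 5548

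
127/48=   127/48 = 2.65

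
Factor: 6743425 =5^2*13^1*20749^1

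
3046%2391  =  655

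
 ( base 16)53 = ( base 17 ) 4f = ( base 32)2J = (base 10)83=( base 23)3e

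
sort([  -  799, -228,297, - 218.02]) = [  -  799, - 228, - 218.02, 297 ]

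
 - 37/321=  - 1 + 284/321 = - 0.12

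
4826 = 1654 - -3172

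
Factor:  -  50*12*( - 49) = 2^3*3^1*5^2 * 7^2 = 29400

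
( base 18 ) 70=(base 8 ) 176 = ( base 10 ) 126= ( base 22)5G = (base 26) 4M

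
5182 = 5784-602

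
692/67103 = 692/67103  =  0.01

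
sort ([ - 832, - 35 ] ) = [ - 832, - 35]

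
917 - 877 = 40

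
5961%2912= 137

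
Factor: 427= 7^1  *61^1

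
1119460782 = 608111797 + 511348985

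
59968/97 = 618+22/97 = 618.23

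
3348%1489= 370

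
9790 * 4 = 39160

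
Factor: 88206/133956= 241/366 = 2^( - 1) * 3^( - 1)*61^( - 1)*241^1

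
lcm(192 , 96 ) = 192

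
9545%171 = 140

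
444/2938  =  222/1469= 0.15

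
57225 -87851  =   - 30626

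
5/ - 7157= - 5/7157= - 0.00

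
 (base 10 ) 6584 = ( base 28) 8B4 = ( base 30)79e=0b1100110111000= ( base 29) 7o1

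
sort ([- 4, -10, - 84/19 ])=[ - 10, - 84/19, - 4 ]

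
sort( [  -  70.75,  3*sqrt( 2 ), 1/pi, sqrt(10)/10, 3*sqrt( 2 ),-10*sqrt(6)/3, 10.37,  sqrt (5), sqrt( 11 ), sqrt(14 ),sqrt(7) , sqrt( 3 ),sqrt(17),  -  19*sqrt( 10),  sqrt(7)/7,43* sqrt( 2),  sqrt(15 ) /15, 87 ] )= [ -70.75, - 19  *sqrt(10), - 10*sqrt(6 ) /3, sqrt( 15) /15, sqrt(10)/10, 1/pi, sqrt (7 ) /7, sqrt(3 ), sqrt (5), sqrt(7 ),sqrt( 11),sqrt(14), sqrt( 17),3 * sqrt(2), 3*sqrt(2),10.37, 43*sqrt(2 ), 87] 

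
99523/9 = 11058 + 1/9 = 11058.11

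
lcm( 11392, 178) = 11392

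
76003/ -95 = - 801  +  92/95 = -  800.03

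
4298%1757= 784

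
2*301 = 602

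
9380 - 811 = 8569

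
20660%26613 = 20660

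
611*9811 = 5994521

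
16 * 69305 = 1108880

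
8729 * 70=611030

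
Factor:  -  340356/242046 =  - 502/357=- 2^1 * 3^( - 1 )*7^(-1)*17^(- 1 )*251^1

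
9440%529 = 447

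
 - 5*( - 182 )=910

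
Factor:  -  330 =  - 2^1 * 3^1*5^1*11^1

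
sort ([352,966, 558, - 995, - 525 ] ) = [ - 995,- 525,352,558,966 ]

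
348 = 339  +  9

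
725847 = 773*939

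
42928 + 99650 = 142578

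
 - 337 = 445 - 782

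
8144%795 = 194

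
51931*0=0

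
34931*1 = 34931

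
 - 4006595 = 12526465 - 16533060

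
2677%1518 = 1159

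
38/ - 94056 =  -19/47028=- 0.00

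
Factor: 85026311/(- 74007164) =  - 2^( - 2)*7^( - 1)*11^( - 1)*19^1*240283^(-1 )*4475069^1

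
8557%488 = 261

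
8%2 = 0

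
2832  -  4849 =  -2017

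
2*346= 692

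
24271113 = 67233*361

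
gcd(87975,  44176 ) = 1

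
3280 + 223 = 3503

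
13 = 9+4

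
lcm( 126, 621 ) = 8694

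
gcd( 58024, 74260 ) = 4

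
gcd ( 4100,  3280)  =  820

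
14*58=812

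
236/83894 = 118/41947 = 0.00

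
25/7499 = 25/7499  =  0.00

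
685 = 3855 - 3170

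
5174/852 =6+31/426 = 6.07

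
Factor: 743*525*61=3^1*5^2*7^1*61^1*743^1=23794575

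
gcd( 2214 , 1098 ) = 18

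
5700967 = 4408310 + 1292657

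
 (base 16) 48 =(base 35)22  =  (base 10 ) 72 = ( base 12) 60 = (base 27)2i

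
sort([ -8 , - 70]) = [ - 70,-8] 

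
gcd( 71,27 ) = 1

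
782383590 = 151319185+631064405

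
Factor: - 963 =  - 3^2*107^1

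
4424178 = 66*67033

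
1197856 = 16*74866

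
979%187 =44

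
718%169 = 42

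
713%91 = 76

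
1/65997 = 1/65997  =  0.00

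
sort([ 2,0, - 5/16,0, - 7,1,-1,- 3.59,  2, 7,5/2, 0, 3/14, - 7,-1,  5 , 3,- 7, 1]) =[-7, - 7,  -  7,-3.59,-1,  -  1, - 5/16, 0,0,  0,3/14,1, 1,2, 2 , 5/2,3, 5,7]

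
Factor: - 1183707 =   -  3^3 * 7^1*6263^1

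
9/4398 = 3/1466 = 0.00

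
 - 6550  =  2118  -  8668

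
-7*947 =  - 6629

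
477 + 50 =527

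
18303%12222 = 6081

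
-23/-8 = 2 + 7/8 = 2.88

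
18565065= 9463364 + 9101701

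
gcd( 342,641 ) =1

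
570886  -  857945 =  - 287059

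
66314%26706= 12902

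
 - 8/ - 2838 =4/1419 = 0.00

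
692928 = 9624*72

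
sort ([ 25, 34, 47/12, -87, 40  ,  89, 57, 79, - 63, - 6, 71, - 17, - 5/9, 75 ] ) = [ - 87,-63 , - 17, - 6,  -  5/9,  47/12, 25, 34, 40,57, 71, 75, 79, 89 ] 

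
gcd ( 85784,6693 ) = 1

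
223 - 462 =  - 239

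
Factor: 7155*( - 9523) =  -68137065 = -3^3*5^1*53^1*89^1*107^1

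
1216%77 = 61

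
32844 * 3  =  98532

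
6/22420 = 3/11210 = 0.00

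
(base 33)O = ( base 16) 18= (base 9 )26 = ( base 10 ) 24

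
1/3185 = 1/3185 = 0.00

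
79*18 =1422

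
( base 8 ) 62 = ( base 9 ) 55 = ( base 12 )42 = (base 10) 50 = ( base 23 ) 24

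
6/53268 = 1/8878 = 0.00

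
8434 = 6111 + 2323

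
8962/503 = 17 + 411/503 =17.82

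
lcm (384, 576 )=1152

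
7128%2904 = 1320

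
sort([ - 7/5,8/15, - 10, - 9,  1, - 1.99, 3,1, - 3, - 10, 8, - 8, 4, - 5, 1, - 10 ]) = [ - 10, - 10, - 10, - 9, - 8, - 5, - 3, - 1.99, - 7/5, 8/15, 1, 1, 1, 3, 4, 8]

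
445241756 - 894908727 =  - 449666971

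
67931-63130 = 4801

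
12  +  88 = 100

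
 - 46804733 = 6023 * (-7771)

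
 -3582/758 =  - 1791/379= -  4.73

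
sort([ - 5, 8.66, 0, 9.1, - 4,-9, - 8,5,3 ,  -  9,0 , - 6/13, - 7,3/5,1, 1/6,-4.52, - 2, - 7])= [ - 9 ,-9, - 8, - 7, - 7, - 5, - 4.52,- 4, - 2, - 6/13,0,0,1/6,3/5,1,3,5 , 8.66, 9.1]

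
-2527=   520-3047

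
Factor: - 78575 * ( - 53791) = 4226627825 = 5^2*7^1*449^1*53791^1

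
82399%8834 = 2893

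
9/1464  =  3/488= 0.01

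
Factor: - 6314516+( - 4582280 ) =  - 2^2*17^1*37^1*61^1 * 71^1 = - 10896796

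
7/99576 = 7/99576=0.00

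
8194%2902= 2390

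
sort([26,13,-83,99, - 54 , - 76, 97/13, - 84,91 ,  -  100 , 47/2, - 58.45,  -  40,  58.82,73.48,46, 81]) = [ - 100, - 84, - 83 , -76, - 58.45, - 54, - 40, 97/13,13, 47/2, 26, 46 , 58.82,73.48 , 81 , 91,99 ] 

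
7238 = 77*94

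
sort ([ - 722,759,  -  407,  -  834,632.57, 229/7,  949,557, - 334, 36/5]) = [ - 834  , - 722, - 407, - 334,36/5,229/7,  557, 632.57, 759,949]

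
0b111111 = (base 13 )4b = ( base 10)63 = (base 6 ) 143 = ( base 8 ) 77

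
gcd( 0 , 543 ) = 543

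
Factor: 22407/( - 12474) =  - 2^ (-1 ) *3^(-3)*97^1  =  - 97/54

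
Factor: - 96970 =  - 2^1*5^1*9697^1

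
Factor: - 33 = - 3^1*  11^1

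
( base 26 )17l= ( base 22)1hl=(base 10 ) 879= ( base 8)1557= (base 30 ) T9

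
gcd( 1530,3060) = 1530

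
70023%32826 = 4371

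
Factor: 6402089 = 31^1 * 206519^1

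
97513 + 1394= 98907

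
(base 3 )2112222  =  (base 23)3BM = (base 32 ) 1Q6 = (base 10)1862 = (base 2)11101000110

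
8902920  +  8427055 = 17329975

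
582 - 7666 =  - 7084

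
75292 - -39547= 114839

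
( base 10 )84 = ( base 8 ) 124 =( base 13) 66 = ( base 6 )220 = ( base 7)150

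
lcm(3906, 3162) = 66402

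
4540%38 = 18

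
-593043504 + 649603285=56559781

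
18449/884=18449/884 = 20.87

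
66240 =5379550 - 5313310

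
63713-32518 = 31195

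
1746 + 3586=5332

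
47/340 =47/340 = 0.14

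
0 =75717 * 0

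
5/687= 5/687 = 0.01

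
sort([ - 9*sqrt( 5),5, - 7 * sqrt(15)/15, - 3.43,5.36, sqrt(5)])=[ - 9*sqrt( 5), - 3.43 , - 7 * sqrt(15 ) /15, sqrt(5 ), 5, 5.36] 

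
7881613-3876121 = 4005492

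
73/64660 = 73/64660 = 0.00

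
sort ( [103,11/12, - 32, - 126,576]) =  [ - 126, - 32,11/12,  103,576]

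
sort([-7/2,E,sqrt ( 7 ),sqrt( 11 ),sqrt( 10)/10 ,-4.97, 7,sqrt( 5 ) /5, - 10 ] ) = [ - 10, - 4.97, - 7/2, sqrt(10 ) /10,sqrt( 5 ) /5, sqrt( 7 ),E, sqrt( 11 ),  7 ] 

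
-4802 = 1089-5891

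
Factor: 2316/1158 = 2  =  2^1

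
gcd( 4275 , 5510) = 95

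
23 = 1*23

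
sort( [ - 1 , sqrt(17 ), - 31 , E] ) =[-31, - 1 , E,  sqrt(17 )]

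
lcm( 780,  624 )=3120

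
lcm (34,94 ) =1598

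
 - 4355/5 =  - 871 = -871.00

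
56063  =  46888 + 9175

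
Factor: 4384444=2^2*23^1*47657^1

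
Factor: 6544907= 6544907^1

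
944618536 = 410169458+534449078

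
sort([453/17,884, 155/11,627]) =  [155/11,453/17,627, 884]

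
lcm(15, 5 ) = 15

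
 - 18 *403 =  - 7254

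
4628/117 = 356/9 =39.56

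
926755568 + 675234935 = 1601990503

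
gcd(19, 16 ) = 1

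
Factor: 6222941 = 47^1*132403^1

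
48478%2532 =370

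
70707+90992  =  161699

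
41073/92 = 446 + 41/92= 446.45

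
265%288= 265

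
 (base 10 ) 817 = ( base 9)1107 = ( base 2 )1100110001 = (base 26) 15B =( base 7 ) 2245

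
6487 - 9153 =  - 2666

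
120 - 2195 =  -2075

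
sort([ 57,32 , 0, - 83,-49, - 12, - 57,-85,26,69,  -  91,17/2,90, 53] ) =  [ - 91, - 85, - 83, - 57, - 49, - 12 , 0,17/2, 26,32, 53,57,69, 90]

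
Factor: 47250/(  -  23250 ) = - 63/31 = - 3^2*7^1 *31^(  -  1)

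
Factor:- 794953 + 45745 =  - 749208 = - 2^3 * 3^1*19^1 * 31^1*53^1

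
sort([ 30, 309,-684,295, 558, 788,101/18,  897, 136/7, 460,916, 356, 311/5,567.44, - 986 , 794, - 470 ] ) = [-986, - 684, - 470,101/18 , 136/7, 30,311/5, 295, 309, 356, 460, 558,567.44, 788,794, 897 , 916]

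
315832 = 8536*37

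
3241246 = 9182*353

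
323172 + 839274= 1162446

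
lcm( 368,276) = 1104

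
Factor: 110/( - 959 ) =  - 2^1*5^1*7^( - 1 )*11^1*137^(  -  1 ) 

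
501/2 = 501/2 = 250.50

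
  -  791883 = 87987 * (-9)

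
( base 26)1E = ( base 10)40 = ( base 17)26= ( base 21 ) 1J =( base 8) 50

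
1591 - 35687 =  - 34096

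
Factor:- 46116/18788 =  - 27/11 = -3^3*11^( - 1 )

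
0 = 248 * 0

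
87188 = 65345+21843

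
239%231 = 8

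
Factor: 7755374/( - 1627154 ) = -3877687/813577 =-11^2*73^1*439^1 *813577^( - 1) 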